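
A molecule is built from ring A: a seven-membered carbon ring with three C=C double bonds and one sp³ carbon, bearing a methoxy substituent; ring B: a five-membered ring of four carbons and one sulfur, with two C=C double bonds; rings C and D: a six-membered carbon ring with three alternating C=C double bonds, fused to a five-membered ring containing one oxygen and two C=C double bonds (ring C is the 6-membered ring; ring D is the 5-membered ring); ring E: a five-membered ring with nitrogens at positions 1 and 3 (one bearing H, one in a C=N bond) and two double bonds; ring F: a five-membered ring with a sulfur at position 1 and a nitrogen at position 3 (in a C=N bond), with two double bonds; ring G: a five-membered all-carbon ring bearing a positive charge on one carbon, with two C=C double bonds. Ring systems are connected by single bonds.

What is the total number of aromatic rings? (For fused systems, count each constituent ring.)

Ring A has one sp³ carbon, so it is not fully conjugated — not aromatic (cycloheptatriene).
Ring B has a continuous p-orbital overlap around the ring; 2 ring double bonds (4 π electrons) plus a heteroatom lone pair (2) give 6 π electrons. Since 6 = 4n+2 (n=1), ring B is aromatic (thiophene).
Rings C and D form a fused bicyclic system (with one oxygen) with 9 sp² atoms and 10 π electrons from ring double bonds plus a heteroatom lone pair. 10 = 4(2)+2, so the system is aromatic and both rings count as aromatic (benzofuran).
Ring E is fully conjugated (every ring atom contributes a p orbital); 2 ring double bonds (4 π electrons) plus a heteroatom lone pair (2) give 6 π electrons. That satisfies 4n+2 with n=1, so ring E is aromatic (imidazole).
Ring F is planar and fully conjugated; 2 ring double bonds (4 π electrons) plus a heteroatom lone pair (2) give 6 π electrons. That satisfies 4n+2 with n=1, so ring F is aromatic (thiazole).
Ring G has only sp² ring atoms; a planar conformation would have a fully conjugated π system of 4 electrons. But 4 = 4(1), which is 4n not 4n+2, so ring G is not aromatic (cyclopentadienyl cation).
Aromatic: B, C, D, E, F. Total: 5.

5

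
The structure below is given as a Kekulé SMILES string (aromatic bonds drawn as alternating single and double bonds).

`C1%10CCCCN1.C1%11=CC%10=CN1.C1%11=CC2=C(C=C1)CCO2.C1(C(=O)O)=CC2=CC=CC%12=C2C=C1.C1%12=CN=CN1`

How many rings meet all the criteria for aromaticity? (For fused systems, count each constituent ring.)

The SMILES encodes a six-membered saturated ring of five carbons and one N–H nitrogen; a five-membered ring of four carbons and one nitrogen bearing a hydrogen, with two C=C double bonds; a six-membered carbon ring with three alternating C=C double bonds, fused to a five-membered ring containing one oxygen and two sp³ carbons; two fused six-membered carbon rings, each with three alternating C=C double bonds; a five-membered ring with nitrogens at positions 1 and 3 (one bearing H, one in a C=N bond) and two double bonds.
The 6-membered ring with one N–H has only sp³ atoms, so it is not fully conjugated — not aromatic (piperidine).
The 5-membered ring with one N–H is fully conjugated (every ring atom contributes a p orbital); 2 ring double bonds (4 π electrons) plus a heteroatom lone pair (2) give 6 π electrons. That satisfies 4n+2 with n=1, so it is aromatic (pyrrole).
The 6-membered ring is fully conjugated (every ring atom contributes a p orbital); 3 ring double bonds give 6 π electrons. 6 = 4(1)+2, so it is aromatic (benzene ring).
The 5-membered ring with one oxygen has two sp³ carbons, so it is not fully conjugated — not aromatic (oxolane ring).
The fused 6/6-membered bicyclic is a single π system with 10 sp² atoms and 10 π electrons from ring double bonds. 10 = 4(2)+2, so the system is aromatic and both rings count as aromatic (naphthalene).
The 5-membered ring with two nitrogens (one N–H, one =N–) is planar and fully conjugated; 2 ring double bonds (4 π electrons) plus a heteroatom lone pair (2) give 6 π electrons. 6 = 4(1)+2, so it is aromatic (imidazole).
5 of the 7 rings are aromatic. Total: 5.

5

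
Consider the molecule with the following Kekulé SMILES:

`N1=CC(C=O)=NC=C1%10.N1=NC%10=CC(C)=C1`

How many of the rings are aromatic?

2

The SMILES encodes a six-membered ring with nitrogens at positions 1 and 4 and three alternating double bonds; a six-membered ring with two adjacent nitrogens and three alternating double bonds.
The 6-membered ring with two nitrogens (1,4) is fully conjugated (every ring atom contributes a p orbital); 3 ring double bonds give 6 π electrons. 6 = 4(1)+2, so it is aromatic (pyrazine).
The 6-membered ring with two nitrogens (1,2) is fully conjugated (every ring atom contributes a p orbital); 3 ring double bonds give 6 π electrons. Since 6 = 4n+2 (n=1), it is aromatic (pyridazine).
2 of the 2 rings are aromatic. Total: 2.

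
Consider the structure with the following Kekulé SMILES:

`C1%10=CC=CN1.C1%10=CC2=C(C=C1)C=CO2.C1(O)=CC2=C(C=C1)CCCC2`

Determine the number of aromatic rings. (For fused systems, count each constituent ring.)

The SMILES encodes a five-membered ring of four carbons and one nitrogen bearing a hydrogen, with two C=C double bonds; a six-membered carbon ring with three alternating C=C double bonds, fused to a five-membered ring containing one oxygen and two C=C double bonds; a six-membered carbon ring with three alternating C=C double bonds, fused to a saturated six-membered carbon ring.
The 5-membered ring with one N–H is planar and fully conjugated; 2 ring double bonds (4 π electrons) plus a heteroatom lone pair (2) give 6 π electrons. Since 6 = 4n+2 (n=1), it is aromatic (pyrrole).
The fused 6/5-membered bicyclic (with one oxygen) is a single π system with 9 sp² atoms and 10 π electrons from ring double bonds plus a heteroatom lone pair. 10 = 4(2)+2, so the system is aromatic and both rings count as aromatic (benzofuran).
The 6-membered ring is fully conjugated (every ring atom contributes a p orbital); 3 ring double bonds give 6 π electrons. 6 = 4(1)+2, so it is aromatic (benzene ring).
The second 6-membered ring has four sp³ carbons, so it is not fully conjugated — not aromatic (cyclohexane ring).
4 of the 5 rings are aromatic. Total: 4.

4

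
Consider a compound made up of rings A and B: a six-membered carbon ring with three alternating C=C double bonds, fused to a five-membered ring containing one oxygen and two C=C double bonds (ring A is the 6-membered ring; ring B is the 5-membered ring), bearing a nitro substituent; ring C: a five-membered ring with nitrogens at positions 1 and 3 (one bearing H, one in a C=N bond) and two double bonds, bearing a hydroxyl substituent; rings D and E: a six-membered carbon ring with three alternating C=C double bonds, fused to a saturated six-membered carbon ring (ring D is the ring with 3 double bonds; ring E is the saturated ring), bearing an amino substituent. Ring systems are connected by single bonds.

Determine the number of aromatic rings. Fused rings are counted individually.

4

Rings A and B form a fused bicyclic system (with one oxygen) with 9 sp² atoms and 10 π electrons from ring double bonds plus a heteroatom lone pair. 10 = 4(2)+2, so the system is aromatic and both rings count as aromatic (benzofuran).
Ring C is fully conjugated (every ring atom contributes a p orbital); 2 ring double bonds (4 π electrons) plus a heteroatom lone pair (2) give 6 π electrons. 6 = 4(1)+2, so ring C is aromatic (imidazole).
Ring D has a continuous p-orbital overlap around the ring; 3 ring double bonds give 6 π electrons. 6 = 4(1)+2, so ring D is aromatic (benzene ring).
Ring E has four sp³ carbons, so it is not fully conjugated — not aromatic (cyclohexane ring).
Aromatic: A, B, C, D. Total: 4.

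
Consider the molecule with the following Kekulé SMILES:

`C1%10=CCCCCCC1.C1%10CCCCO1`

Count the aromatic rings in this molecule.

The SMILES encodes an eight-membered carbon ring with one C=C double bond; a six-membered saturated ring of five carbons and one oxygen.
The 8-membered ring has six sp³ carbons, so it is not fully conjugated — not aromatic (cyclooctene).
The 6-membered ring with one oxygen has only sp³ atoms, so it is not fully conjugated — not aromatic (tetrahydropyran).
None of the rings are aromatic. Total: 0.

0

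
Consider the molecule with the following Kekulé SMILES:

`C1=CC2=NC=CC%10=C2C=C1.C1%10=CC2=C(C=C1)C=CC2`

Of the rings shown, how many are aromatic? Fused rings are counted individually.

3

The SMILES encodes two fused six-membered rings, each with three alternating double bonds; one ring is all carbon and the other has one ring nitrogen; a six-membered carbon ring with three alternating C=C double bonds, fused to a five-membered carbon ring containing one C=C double bond and one sp³ carbon.
The fused 6/6-membered bicyclic (with one nitrogen) is a single π system with 10 sp² atoms and 10 π electrons from ring double bonds. 10 = 4(2)+2, so the system is aromatic and both rings count as aromatic (quinoline).
The 6-membered ring is planar and fully conjugated; 3 ring double bonds give 6 π electrons. Since 6 = 4n+2 (n=1), it is aromatic (benzene ring).
The 5-membered ring has one sp³ carbon, so it is not fully conjugated — not aromatic (cyclopentene ring).
3 of the 4 rings are aromatic. Total: 3.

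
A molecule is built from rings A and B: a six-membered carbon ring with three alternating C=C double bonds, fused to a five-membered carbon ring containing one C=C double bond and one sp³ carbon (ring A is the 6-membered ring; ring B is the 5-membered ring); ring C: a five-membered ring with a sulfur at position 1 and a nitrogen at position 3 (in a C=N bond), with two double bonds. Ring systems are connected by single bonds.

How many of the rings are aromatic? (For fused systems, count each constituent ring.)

2

Ring A has a continuous p-orbital overlap around the ring; 3 ring double bonds give 6 π electrons. 6 = 4(1)+2, so ring A is aromatic (benzene ring).
Ring B has one sp³ carbon, so it is not fully conjugated — not aromatic (cyclopentene ring).
Ring C is planar and fully conjugated; 2 ring double bonds (4 π electrons) plus a heteroatom lone pair (2) give 6 π electrons. That satisfies 4n+2 with n=1, so ring C is aromatic (thiazole).
Aromatic: A, C. Total: 2.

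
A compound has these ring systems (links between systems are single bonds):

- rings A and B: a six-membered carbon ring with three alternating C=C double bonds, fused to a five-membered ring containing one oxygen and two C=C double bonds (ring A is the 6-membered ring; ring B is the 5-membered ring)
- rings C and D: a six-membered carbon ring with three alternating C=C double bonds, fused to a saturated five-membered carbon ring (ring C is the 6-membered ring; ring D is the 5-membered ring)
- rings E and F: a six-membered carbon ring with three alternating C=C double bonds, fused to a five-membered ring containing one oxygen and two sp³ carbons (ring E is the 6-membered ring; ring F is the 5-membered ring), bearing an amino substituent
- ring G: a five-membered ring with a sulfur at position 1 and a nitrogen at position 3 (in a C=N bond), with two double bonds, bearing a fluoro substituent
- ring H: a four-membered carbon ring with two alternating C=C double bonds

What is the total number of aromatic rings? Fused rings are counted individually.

Rings A and B form a fused bicyclic system (with one oxygen) with 9 sp² atoms and 10 π electrons from ring double bonds plus a heteroatom lone pair. 10 = 4(2)+2, so the system is aromatic and both rings count as aromatic (benzofuran).
Ring C is planar and fully conjugated; 3 ring double bonds give 6 π electrons. Since 6 = 4n+2 (n=1), ring C is aromatic (benzene ring).
Ring D has three sp³ carbons, so it is not fully conjugated — not aromatic (cyclopentane ring).
Ring E is fully conjugated (every ring atom contributes a p orbital); 3 ring double bonds give 6 π electrons. 6 = 4(1)+2, so ring E is aromatic (benzene ring).
Ring F has two sp³ carbons, so it is not fully conjugated — not aromatic (oxolane ring).
Ring G is planar and fully conjugated; 2 ring double bonds (4 π electrons) plus a heteroatom lone pair (2) give 6 π electrons. That satisfies 4n+2 with n=1, so ring G is aromatic (thiazole).
Ring H has only sp² ring atoms; a planar conformation would have a fully conjugated π system of 4 electrons. But 4 = 4(1), which is 4n not 4n+2, so ring H is not aromatic (cyclobutadiene) — cyclobutadiene is antiaromatic and distorts to a rectangle.
Aromatic: A, B, C, E, G. Total: 5.

5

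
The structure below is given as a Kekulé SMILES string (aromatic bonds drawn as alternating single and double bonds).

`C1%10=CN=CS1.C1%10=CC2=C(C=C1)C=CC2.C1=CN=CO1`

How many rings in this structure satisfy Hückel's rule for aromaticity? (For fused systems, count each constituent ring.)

3

The SMILES encodes a five-membered ring with a sulfur at position 1 and a nitrogen at position 3 (in a C=N bond), with two double bonds; a six-membered carbon ring with three alternating C=C double bonds, fused to a five-membered carbon ring containing one C=C double bond and one sp³ carbon; a five-membered ring with an oxygen at position 1 and a nitrogen at position 3 (in a C=N bond), with two double bonds.
The 5-membered ring with one sulfur and one =N– is fully conjugated (every ring atom contributes a p orbital); 2 ring double bonds (4 π electrons) plus a heteroatom lone pair (2) give 6 π electrons. Since 6 = 4n+2 (n=1), it is aromatic (thiazole).
The 6-membered ring is planar and fully conjugated; 3 ring double bonds give 6 π electrons. Since 6 = 4n+2 (n=1), it is aromatic (benzene ring).
The 5-membered ring has one sp³ carbon, so it is not fully conjugated — not aromatic (cyclopentene ring).
The 5-membered ring with one oxygen and one =N– has a continuous p-orbital overlap around the ring; 2 ring double bonds (4 π electrons) plus a heteroatom lone pair (2) give 6 π electrons. 6 = 4(1)+2, so it is aromatic (oxazole).
3 of the 4 rings are aromatic. Total: 3.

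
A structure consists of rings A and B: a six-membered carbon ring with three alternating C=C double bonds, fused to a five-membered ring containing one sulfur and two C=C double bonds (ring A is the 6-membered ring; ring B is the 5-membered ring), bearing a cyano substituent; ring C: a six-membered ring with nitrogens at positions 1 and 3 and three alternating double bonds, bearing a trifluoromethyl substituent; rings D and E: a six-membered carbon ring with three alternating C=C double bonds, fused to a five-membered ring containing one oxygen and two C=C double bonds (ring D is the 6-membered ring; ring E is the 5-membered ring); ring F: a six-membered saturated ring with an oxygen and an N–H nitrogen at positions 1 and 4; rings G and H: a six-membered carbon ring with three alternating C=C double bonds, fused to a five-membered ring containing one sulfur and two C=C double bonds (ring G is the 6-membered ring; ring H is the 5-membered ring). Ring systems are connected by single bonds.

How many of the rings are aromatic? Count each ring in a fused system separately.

7

Rings A and B form a fused bicyclic system (with one sulfur) with 9 sp² atoms and 10 π electrons from ring double bonds plus a heteroatom lone pair. 10 = 4(2)+2, so the system is aromatic and both rings count as aromatic (benzothiophene).
Ring C has a continuous p-orbital overlap around the ring; 3 ring double bonds give 6 π electrons. That satisfies 4n+2 with n=1, so ring C is aromatic (pyrimidine).
Rings D and E form a fused bicyclic system (with one oxygen) with 9 sp² atoms and 10 π electrons from ring double bonds plus a heteroatom lone pair. 10 = 4(2)+2, so the system is aromatic and both rings count as aromatic (benzofuran).
Ring F has only sp³ atoms, so it is not fully conjugated — not aromatic (morpholine).
Rings G and H form a fused bicyclic system (with one sulfur) with 9 sp² atoms and 10 π electrons from ring double bonds plus a heteroatom lone pair. 10 = 4(2)+2, so the system is aromatic and both rings count as aromatic (benzothiophene).
Aromatic: A, B, C, D, E, G, H. Total: 7.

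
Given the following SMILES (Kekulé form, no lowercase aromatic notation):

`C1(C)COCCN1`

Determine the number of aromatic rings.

The SMILES encodes a six-membered saturated ring with an oxygen and an N–H nitrogen at positions 1 and 4.
The 6-membered ring with one oxygen and one N–H (1,4) has only sp³ atoms, so it is not fully conjugated — not aromatic (morpholine).

0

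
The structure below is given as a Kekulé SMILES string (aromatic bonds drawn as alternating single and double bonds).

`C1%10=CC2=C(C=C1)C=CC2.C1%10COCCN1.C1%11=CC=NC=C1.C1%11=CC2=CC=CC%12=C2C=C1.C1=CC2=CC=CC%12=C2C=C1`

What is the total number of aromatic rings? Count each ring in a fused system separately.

6

The SMILES encodes a six-membered carbon ring with three alternating C=C double bonds, fused to a five-membered carbon ring containing one C=C double bond and one sp³ carbon; a six-membered saturated ring with an oxygen and an N–H nitrogen at positions 1 and 4; a six-membered ring of five carbons and one nitrogen with three alternating double bonds; two fused six-membered carbon rings, each with three alternating C=C double bonds; two fused six-membered carbon rings, each with three alternating C=C double bonds.
The 6-membered ring is fully conjugated (every ring atom contributes a p orbital); 3 ring double bonds give 6 π electrons. 6 = 4(1)+2, so it is aromatic (benzene ring).
The 5-membered ring has one sp³ carbon, so it is not fully conjugated — not aromatic (cyclopentene ring).
The 6-membered ring with one oxygen and one N–H (1,4) has only sp³ atoms, so it is not fully conjugated — not aromatic (morpholine).
The 6-membered ring with one nitrogen is planar and fully conjugated; 3 ring double bonds give 6 π electrons. 6 = 4(1)+2, so it is aromatic (pyridine).
The fused 6/6-membered bicyclic is a single π system with 10 sp² atoms and 10 π electrons from ring double bonds. 10 = 4(2)+2, so the system is aromatic and both rings count as aromatic (naphthalene).
The fused 6/6-membered bicyclic is a single π system with 10 sp² atoms and 10 π electrons from ring double bonds. 10 = 4(2)+2, so the system is aromatic and both rings count as aromatic (naphthalene).
6 of the 8 rings are aromatic. Total: 6.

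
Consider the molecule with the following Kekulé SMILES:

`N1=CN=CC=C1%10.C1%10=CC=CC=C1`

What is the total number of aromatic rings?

The SMILES encodes a six-membered ring with nitrogens at positions 1 and 3 and three alternating double bonds; a six-membered carbon ring with three alternating C=C double bonds.
The 6-membered ring with two nitrogens (1,3) is fully conjugated (every ring atom contributes a p orbital); 3 ring double bonds give 6 π electrons. Since 6 = 4n+2 (n=1), it is aromatic (pyrimidine).
The 6-membered ring is planar and fully conjugated; 3 ring double bonds give 6 π electrons. Since 6 = 4n+2 (n=1), it is aromatic (benzene).
2 of the 2 rings are aromatic. Total: 2.

2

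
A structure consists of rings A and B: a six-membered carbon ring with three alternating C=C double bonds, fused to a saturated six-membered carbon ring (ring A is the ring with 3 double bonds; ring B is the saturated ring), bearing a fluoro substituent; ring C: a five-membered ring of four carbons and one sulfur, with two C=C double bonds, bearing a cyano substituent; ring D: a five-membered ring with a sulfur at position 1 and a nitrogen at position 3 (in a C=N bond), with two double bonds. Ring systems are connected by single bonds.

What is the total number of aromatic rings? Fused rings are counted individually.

Ring A is fully conjugated (every ring atom contributes a p orbital); 3 ring double bonds give 6 π electrons. That satisfies 4n+2 with n=1, so ring A is aromatic (benzene ring).
Ring B has four sp³ carbons, so it is not fully conjugated — not aromatic (cyclohexane ring).
Ring C has a continuous p-orbital overlap around the ring; 2 ring double bonds (4 π electrons) plus a heteroatom lone pair (2) give 6 π electrons. Since 6 = 4n+2 (n=1), ring C is aromatic (thiophene).
Ring D is fully conjugated (every ring atom contributes a p orbital); 2 ring double bonds (4 π electrons) plus a heteroatom lone pair (2) give 6 π electrons. Since 6 = 4n+2 (n=1), ring D is aromatic (thiazole).
Aromatic: A, C, D. Total: 3.

3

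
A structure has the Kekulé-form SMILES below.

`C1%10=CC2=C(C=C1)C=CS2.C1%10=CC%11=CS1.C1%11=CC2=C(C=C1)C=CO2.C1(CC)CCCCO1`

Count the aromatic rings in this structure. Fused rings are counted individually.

5

The SMILES encodes a six-membered carbon ring with three alternating C=C double bonds, fused to a five-membered ring containing one sulfur and two C=C double bonds; a five-membered ring of four carbons and one sulfur, with two C=C double bonds; a six-membered carbon ring with three alternating C=C double bonds, fused to a five-membered ring containing one oxygen and two C=C double bonds; a six-membered saturated ring of five carbons and one oxygen.
The fused 6/5-membered bicyclic (with one sulfur) is a single π system with 9 sp² atoms and 10 π electrons from ring double bonds plus a heteroatom lone pair. 10 = 4(2)+2, so the system is aromatic and both rings count as aromatic (benzothiophene).
The 5-membered ring with one sulfur is planar and fully conjugated; 2 ring double bonds (4 π electrons) plus a heteroatom lone pair (2) give 6 π electrons. Since 6 = 4n+2 (n=1), it is aromatic (thiophene).
The fused 6/5-membered bicyclic (with one oxygen) is a single π system with 9 sp² atoms and 10 π electrons from ring double bonds plus a heteroatom lone pair. 10 = 4(2)+2, so the system is aromatic and both rings count as aromatic (benzofuran).
The 6-membered ring with one oxygen has only sp³ atoms, so it is not fully conjugated — not aromatic (tetrahydropyran).
5 of the 6 rings are aromatic. Total: 5.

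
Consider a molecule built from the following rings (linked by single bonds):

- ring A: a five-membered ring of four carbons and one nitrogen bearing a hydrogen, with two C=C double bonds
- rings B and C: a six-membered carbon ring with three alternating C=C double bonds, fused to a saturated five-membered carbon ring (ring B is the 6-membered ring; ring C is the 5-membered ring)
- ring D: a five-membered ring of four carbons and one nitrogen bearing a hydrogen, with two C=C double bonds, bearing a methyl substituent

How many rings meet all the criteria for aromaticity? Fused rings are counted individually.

Ring A is fully conjugated (every ring atom contributes a p orbital); 2 ring double bonds (4 π electrons) plus a heteroatom lone pair (2) give 6 π electrons. That satisfies 4n+2 with n=1, so ring A is aromatic (pyrrole).
Ring B has a continuous p-orbital overlap around the ring; 3 ring double bonds give 6 π electrons. 6 = 4(1)+2, so ring B is aromatic (benzene ring).
Ring C has three sp³ carbons, so it is not fully conjugated — not aromatic (cyclopentane ring).
Ring D is fully conjugated (every ring atom contributes a p orbital); 2 ring double bonds (4 π electrons) plus a heteroatom lone pair (2) give 6 π electrons. 6 = 4(1)+2, so ring D is aromatic (pyrrole).
Aromatic: A, B, D. Total: 3.

3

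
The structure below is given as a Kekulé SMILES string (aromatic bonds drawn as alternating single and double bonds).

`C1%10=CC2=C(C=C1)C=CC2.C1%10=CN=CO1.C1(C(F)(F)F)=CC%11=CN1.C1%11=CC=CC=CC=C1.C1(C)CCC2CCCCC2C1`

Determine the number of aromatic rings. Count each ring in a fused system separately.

The SMILES encodes a six-membered carbon ring with three alternating C=C double bonds, fused to a five-membered carbon ring containing one C=C double bond and one sp³ carbon; a five-membered ring with an oxygen at position 1 and a nitrogen at position 3 (in a C=N bond), with two double bonds; a five-membered ring of four carbons and one nitrogen bearing a hydrogen, with two C=C double bonds; an eight-membered carbon ring with four alternating C=C double bonds; two fused six-membered saturated carbon rings.
The 6-membered ring is fully conjugated (every ring atom contributes a p orbital); 3 ring double bonds give 6 π electrons. Since 6 = 4n+2 (n=1), it is aromatic (benzene ring).
The 5-membered ring has one sp³ carbon, so it is not fully conjugated — not aromatic (cyclopentene ring).
The 5-membered ring with one oxygen and one =N– has a continuous p-orbital overlap around the ring; 2 ring double bonds (4 π electrons) plus a heteroatom lone pair (2) give 6 π electrons. Since 6 = 4n+2 (n=1), it is aromatic (oxazole).
The 5-membered ring with one N–H is fully conjugated (every ring atom contributes a p orbital); 2 ring double bonds (4 π electrons) plus a heteroatom lone pair (2) give 6 π electrons. That satisfies 4n+2 with n=1, so it is aromatic (pyrrole).
The 8-membered ring has only sp² ring atoms; a planar conformation would have a fully conjugated π system of 8 electrons. But 8 = 4(2), which is 4n not 4n+2, so it is not aromatic (cyclooctatetraene) — cyclooctatetraene distorts into a non-planar tub to avoid antiaromaticity.
The second 6-membered ring has only sp³ atoms, so it is not fully conjugated — not aromatic (cyclohexane ring).
The third 6-membered ring has only sp³ atoms, so it is not fully conjugated — not aromatic (cyclohexane ring).
3 of the 7 rings are aromatic. Total: 3.

3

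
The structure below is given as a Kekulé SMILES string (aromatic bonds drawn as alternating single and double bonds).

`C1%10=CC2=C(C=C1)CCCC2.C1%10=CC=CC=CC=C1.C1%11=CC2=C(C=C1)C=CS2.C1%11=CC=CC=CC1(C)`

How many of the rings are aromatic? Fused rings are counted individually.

The SMILES encodes a six-membered carbon ring with three alternating C=C double bonds, fused to a saturated six-membered carbon ring; an eight-membered carbon ring with four alternating C=C double bonds; a six-membered carbon ring with three alternating C=C double bonds, fused to a five-membered ring containing one sulfur and two C=C double bonds; a seven-membered carbon ring with three C=C double bonds and one sp³ carbon.
The 6-membered ring is planar and fully conjugated; 3 ring double bonds give 6 π electrons. 6 = 4(1)+2, so it is aromatic (benzene ring).
The second 6-membered ring has four sp³ carbons, so it is not fully conjugated — not aromatic (cyclohexane ring).
The 8-membered ring has only sp² ring atoms; a planar conformation would have a fully conjugated π system of 8 electrons. But 8 = 4(2), which is 4n not 4n+2, so it is not aromatic (cyclooctatetraene) — cyclooctatetraene distorts into a non-planar tub to avoid antiaromaticity.
The fused 6/5-membered bicyclic (with one sulfur) is a single π system with 9 sp² atoms and 10 π electrons from ring double bonds plus a heteroatom lone pair. 10 = 4(2)+2, so the system is aromatic and both rings count as aromatic (benzothiophene).
The 7-membered ring has one sp³ carbon, so it is not fully conjugated — not aromatic (cycloheptatriene).
3 of the 6 rings are aromatic. Total: 3.

3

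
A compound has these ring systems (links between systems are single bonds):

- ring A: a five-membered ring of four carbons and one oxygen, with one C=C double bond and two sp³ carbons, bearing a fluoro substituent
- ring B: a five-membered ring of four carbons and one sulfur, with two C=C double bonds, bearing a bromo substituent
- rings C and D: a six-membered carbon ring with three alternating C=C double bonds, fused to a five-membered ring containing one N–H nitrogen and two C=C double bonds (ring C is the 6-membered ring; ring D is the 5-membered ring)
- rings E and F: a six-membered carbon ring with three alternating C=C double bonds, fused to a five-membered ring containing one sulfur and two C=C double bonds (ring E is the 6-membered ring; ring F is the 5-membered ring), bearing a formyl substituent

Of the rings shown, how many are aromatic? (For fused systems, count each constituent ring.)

5

Ring A has two sp³ carbons, so it is not fully conjugated — not aromatic (2,3-dihydrofuran).
Ring B is fully conjugated (every ring atom contributes a p orbital); 2 ring double bonds (4 π electrons) plus a heteroatom lone pair (2) give 6 π electrons. 6 = 4(1)+2, so ring B is aromatic (thiophene).
Rings C and D form a fused bicyclic system (with one N–H) with 9 sp² atoms and 10 π electrons from ring double bonds plus a heteroatom lone pair. 10 = 4(2)+2, so the system is aromatic and both rings count as aromatic (indole).
Rings E and F form a fused bicyclic system (with one sulfur) with 9 sp² atoms and 10 π electrons from ring double bonds plus a heteroatom lone pair. 10 = 4(2)+2, so the system is aromatic and both rings count as aromatic (benzothiophene).
Aromatic: B, C, D, E, F. Total: 5.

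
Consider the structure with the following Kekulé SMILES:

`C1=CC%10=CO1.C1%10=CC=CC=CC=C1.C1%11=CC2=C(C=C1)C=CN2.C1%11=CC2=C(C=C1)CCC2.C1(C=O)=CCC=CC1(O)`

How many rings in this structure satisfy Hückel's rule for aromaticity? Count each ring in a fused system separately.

4

The SMILES encodes a five-membered ring of four carbons and one oxygen, with two C=C double bonds; an eight-membered carbon ring with four alternating C=C double bonds; a six-membered carbon ring with three alternating C=C double bonds, fused to a five-membered ring containing one N–H nitrogen and two C=C double bonds; a six-membered carbon ring with three alternating C=C double bonds, fused to a saturated five-membered carbon ring; a six-membered carbon ring with two isolated C=C double bonds and two sp³ carbons.
The 5-membered ring with one oxygen has a continuous p-orbital overlap around the ring; 2 ring double bonds (4 π electrons) plus a heteroatom lone pair (2) give 6 π electrons. That satisfies 4n+2 with n=1, so it is aromatic (furan).
The 8-membered ring has only sp² ring atoms; a planar conformation would have a fully conjugated π system of 8 electrons. But 8 = 4(2), which is 4n not 4n+2, so it is not aromatic (cyclooctatetraene) — cyclooctatetraene distorts into a non-planar tub to avoid antiaromaticity.
The fused 6/5-membered bicyclic (with one N–H) is a single π system with 9 sp² atoms and 10 π electrons from ring double bonds plus a heteroatom lone pair. 10 = 4(2)+2, so the system is aromatic and both rings count as aromatic (indole).
The 6-membered ring is planar and fully conjugated; 3 ring double bonds give 6 π electrons. That satisfies 4n+2 with n=1, so it is aromatic (benzene ring).
The 5-membered ring has three sp³ carbons, so it is not fully conjugated — not aromatic (cyclopentane ring).
The second 6-membered ring has two sp³ carbons, so it is not fully conjugated — not aromatic (1,4-cyclohexadiene).
4 of the 7 rings are aromatic. Total: 4.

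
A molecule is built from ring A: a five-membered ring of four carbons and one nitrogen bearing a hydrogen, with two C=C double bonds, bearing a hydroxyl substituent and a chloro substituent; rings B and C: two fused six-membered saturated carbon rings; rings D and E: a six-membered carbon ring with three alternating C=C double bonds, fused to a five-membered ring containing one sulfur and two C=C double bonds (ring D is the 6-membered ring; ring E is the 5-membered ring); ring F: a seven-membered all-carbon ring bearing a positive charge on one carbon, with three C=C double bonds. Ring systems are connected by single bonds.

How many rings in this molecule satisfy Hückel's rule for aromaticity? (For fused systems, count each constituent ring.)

4

Ring A is fully conjugated (every ring atom contributes a p orbital); 2 ring double bonds (4 π electrons) plus a heteroatom lone pair (2) give 6 π electrons. Since 6 = 4n+2 (n=1), ring A is aromatic (pyrrole).
Ring B has only sp³ atoms, so it is not fully conjugated — not aromatic (cyclohexane ring).
Ring C has only sp³ atoms, so it is not fully conjugated — not aromatic (cyclohexane ring).
Rings D and E form a fused bicyclic system (with one sulfur) with 9 sp² atoms and 10 π electrons from ring double bonds plus a heteroatom lone pair. 10 = 4(2)+2, so the system is aromatic and both rings count as aromatic (benzothiophene).
Ring F has a continuous p-orbital overlap around the ring; 3 ring double bonds (6 π electrons) plus the carbocation's empty p orbital (0, but keeps the ring conjugated) give 6 π electrons. 6 = 4(1)+2, so ring F is aromatic (tropylium cation).
Aromatic: A, D, E, F. Total: 4.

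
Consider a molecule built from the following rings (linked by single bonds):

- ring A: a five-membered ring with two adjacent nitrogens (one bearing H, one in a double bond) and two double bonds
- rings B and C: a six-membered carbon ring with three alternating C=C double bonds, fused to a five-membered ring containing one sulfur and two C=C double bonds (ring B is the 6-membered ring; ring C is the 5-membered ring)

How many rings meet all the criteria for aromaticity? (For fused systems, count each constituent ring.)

3

Ring A is fully conjugated (every ring atom contributes a p orbital); 2 ring double bonds (4 π electrons) plus a heteroatom lone pair (2) give 6 π electrons. Since 6 = 4n+2 (n=1), ring A is aromatic (pyrazole).
Rings B and C form a fused bicyclic system (with one sulfur) with 9 sp² atoms and 10 π electrons from ring double bonds plus a heteroatom lone pair. 10 = 4(2)+2, so the system is aromatic and both rings count as aromatic (benzothiophene).
Aromatic: A, B, C. Total: 3.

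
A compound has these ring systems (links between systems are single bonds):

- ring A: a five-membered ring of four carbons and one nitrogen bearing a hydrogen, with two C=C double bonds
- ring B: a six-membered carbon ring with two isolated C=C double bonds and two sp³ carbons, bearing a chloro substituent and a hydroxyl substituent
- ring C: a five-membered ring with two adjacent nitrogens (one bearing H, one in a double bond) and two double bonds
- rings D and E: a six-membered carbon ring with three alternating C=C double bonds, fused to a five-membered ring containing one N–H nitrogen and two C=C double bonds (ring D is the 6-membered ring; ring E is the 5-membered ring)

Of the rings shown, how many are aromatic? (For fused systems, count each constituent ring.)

4

Ring A is fully conjugated (every ring atom contributes a p orbital); 2 ring double bonds (4 π electrons) plus a heteroatom lone pair (2) give 6 π electrons. That satisfies 4n+2 with n=1, so ring A is aromatic (pyrrole).
Ring B has two sp³ carbons, so it is not fully conjugated — not aromatic (1,4-cyclohexadiene).
Ring C is fully conjugated (every ring atom contributes a p orbital); 2 ring double bonds (4 π electrons) plus a heteroatom lone pair (2) give 6 π electrons. 6 = 4(1)+2, so ring C is aromatic (pyrazole).
Rings D and E form a fused bicyclic system (with one N–H) with 9 sp² atoms and 10 π electrons from ring double bonds plus a heteroatom lone pair. 10 = 4(2)+2, so the system is aromatic and both rings count as aromatic (indole).
Aromatic: A, C, D, E. Total: 4.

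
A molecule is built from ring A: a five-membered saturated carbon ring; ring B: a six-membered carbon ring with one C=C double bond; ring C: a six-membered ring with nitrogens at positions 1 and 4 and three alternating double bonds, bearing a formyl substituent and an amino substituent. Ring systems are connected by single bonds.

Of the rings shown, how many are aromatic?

1

Ring A has only sp³ atoms, so it is not fully conjugated — not aromatic (cyclopentane).
Ring B has four sp³ carbons, so it is not fully conjugated — not aromatic (cyclohexene).
Ring C has a continuous p-orbital overlap around the ring; 3 ring double bonds give 6 π electrons. 6 = 4(1)+2, so ring C is aromatic (pyrazine).
Aromatic: C. Total: 1.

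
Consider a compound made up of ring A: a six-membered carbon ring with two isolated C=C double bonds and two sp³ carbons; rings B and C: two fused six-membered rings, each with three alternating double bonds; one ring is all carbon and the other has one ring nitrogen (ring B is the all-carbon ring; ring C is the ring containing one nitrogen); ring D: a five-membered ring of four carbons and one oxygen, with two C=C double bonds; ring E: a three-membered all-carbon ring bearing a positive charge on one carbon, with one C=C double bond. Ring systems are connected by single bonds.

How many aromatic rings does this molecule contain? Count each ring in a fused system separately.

4

Ring A has two sp³ carbons, so it is not fully conjugated — not aromatic (1,4-cyclohexadiene).
Rings B and C form a fused bicyclic system (with one nitrogen) with 10 sp² atoms and 10 π electrons from ring double bonds. 10 = 4(2)+2, so the system is aromatic and both rings count as aromatic (quinoline).
Ring D is fully conjugated (every ring atom contributes a p orbital); 2 ring double bonds (4 π electrons) plus a heteroatom lone pair (2) give 6 π electrons. 6 = 4(1)+2, so ring D is aromatic (furan).
Ring E has a continuous p-orbital overlap around the ring; 1 ring double bond (2 π electrons) plus the carbocation's empty p orbital (0, but keeps the ring conjugated) give 2 π electrons. Since 2 = 4n+2 (n=0), ring E is aromatic (cyclopropenyl cation).
Aromatic: B, C, D, E. Total: 4.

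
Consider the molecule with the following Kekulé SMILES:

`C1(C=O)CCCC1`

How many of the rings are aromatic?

0

The SMILES encodes a five-membered saturated carbon ring.
The 5-membered ring has only sp³ atoms, so it is not fully conjugated — not aromatic (cyclopentane).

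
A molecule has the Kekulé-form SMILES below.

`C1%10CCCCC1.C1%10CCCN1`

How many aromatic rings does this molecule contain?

The SMILES encodes a six-membered saturated carbon ring; a five-membered saturated ring of four carbons and one N–H nitrogen.
The 6-membered ring has only sp³ atoms, so it is not fully conjugated — not aromatic (cyclohexane).
The 5-membered ring with one N–H has only sp³ atoms, so it is not fully conjugated — not aromatic (pyrrolidine).
None of the rings are aromatic. Total: 0.

0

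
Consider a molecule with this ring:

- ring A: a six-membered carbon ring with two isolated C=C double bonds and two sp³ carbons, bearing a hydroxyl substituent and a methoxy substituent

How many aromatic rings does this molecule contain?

Ring A has two sp³ carbons, so it is not fully conjugated — not aromatic (1,4-cyclohexadiene).

0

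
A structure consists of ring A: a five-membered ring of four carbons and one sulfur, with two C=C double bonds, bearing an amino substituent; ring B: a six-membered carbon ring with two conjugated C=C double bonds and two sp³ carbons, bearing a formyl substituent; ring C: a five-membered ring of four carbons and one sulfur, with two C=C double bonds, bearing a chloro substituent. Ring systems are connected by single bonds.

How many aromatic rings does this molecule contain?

Ring A is fully conjugated (every ring atom contributes a p orbital); 2 ring double bonds (4 π electrons) plus a heteroatom lone pair (2) give 6 π electrons. That satisfies 4n+2 with n=1, so ring A is aromatic (thiophene).
Ring B has two sp³ carbons, so it is not fully conjugated — not aromatic (1,3-cyclohexadiene).
Ring C is planar and fully conjugated; 2 ring double bonds (4 π electrons) plus a heteroatom lone pair (2) give 6 π electrons. 6 = 4(1)+2, so ring C is aromatic (thiophene).
Aromatic: A, C. Total: 2.

2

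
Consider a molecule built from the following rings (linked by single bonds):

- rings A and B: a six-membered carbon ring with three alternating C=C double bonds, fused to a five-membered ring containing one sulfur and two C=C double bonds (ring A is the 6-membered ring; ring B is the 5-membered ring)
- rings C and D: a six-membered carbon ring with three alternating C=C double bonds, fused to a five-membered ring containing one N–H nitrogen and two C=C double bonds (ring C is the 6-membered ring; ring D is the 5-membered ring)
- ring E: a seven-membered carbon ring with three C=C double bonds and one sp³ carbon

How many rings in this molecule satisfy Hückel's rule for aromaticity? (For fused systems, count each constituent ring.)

4

Rings A and B form a fused bicyclic system (with one sulfur) with 9 sp² atoms and 10 π electrons from ring double bonds plus a heteroatom lone pair. 10 = 4(2)+2, so the system is aromatic and both rings count as aromatic (benzothiophene).
Rings C and D form a fused bicyclic system (with one N–H) with 9 sp² atoms and 10 π electrons from ring double bonds plus a heteroatom lone pair. 10 = 4(2)+2, so the system is aromatic and both rings count as aromatic (indole).
Ring E has one sp³ carbon, so it is not fully conjugated — not aromatic (cycloheptatriene).
Aromatic: A, B, C, D. Total: 4.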